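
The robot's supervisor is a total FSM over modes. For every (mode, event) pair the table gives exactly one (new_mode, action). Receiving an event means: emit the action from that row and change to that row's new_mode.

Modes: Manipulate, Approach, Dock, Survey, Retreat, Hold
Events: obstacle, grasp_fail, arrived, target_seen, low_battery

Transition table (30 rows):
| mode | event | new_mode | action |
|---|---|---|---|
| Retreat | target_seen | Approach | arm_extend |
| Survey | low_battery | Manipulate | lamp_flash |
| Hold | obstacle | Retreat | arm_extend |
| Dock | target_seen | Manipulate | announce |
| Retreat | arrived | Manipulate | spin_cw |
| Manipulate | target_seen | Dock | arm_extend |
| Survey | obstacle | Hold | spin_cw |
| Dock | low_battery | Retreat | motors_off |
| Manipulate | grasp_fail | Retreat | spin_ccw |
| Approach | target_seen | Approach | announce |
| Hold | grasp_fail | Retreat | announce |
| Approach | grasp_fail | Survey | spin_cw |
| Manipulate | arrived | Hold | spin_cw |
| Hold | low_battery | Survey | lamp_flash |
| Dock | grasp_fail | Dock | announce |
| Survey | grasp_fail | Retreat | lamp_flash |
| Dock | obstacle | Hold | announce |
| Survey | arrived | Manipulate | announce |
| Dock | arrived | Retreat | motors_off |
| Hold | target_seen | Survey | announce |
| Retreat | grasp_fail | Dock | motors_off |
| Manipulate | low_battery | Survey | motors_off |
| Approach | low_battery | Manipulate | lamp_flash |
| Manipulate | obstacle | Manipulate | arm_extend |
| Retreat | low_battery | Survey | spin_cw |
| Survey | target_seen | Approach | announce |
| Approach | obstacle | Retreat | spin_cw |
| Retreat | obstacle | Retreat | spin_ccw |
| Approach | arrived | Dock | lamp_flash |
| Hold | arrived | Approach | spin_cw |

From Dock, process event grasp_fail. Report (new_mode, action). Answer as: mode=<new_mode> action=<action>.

current mode = Dock; filter table to that mode:
  (Dock, target_seen) → (Manipulate, announce)
  (Dock, low_battery) → (Retreat, motors_off)
  (Dock, grasp_fail) → (Dock, announce)  ← event matches
  (Dock, obstacle) → (Hold, announce)
  (Dock, arrived) → (Retreat, motors_off)
event = grasp_fail selects (Dock, announce)

mode=Dock action=announce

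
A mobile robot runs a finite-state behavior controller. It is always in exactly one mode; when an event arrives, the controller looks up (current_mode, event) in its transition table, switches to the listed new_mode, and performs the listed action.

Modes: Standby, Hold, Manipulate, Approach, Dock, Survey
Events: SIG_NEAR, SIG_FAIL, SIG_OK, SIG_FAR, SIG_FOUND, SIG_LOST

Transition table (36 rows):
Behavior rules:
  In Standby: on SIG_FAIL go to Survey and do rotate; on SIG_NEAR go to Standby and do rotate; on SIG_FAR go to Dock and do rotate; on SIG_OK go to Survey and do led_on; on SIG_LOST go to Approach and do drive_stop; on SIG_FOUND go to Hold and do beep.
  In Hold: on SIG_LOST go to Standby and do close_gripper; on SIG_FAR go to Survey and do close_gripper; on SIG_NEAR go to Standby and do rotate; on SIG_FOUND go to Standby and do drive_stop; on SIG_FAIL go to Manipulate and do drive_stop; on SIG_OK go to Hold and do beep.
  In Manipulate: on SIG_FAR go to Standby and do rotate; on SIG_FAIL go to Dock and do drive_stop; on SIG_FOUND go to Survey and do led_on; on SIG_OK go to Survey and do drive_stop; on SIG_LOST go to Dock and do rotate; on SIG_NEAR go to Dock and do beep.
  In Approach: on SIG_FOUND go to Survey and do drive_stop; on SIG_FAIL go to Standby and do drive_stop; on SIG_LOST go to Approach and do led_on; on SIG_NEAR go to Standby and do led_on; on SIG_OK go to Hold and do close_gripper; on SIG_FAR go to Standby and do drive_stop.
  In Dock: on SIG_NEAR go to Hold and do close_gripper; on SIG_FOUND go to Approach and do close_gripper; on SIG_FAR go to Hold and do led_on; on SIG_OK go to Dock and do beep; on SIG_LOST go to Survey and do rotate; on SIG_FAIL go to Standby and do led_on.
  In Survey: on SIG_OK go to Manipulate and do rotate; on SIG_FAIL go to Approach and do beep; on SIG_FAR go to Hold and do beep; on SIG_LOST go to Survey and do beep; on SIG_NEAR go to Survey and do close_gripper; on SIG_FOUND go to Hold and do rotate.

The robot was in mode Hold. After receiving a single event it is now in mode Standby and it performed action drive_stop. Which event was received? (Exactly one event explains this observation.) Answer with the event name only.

try SIG_NEAR: (Hold, SIG_NEAR) → (Standby, rotate)
try SIG_FAIL: (Hold, SIG_FAIL) → (Manipulate, drive_stop)
try SIG_OK: (Hold, SIG_OK) → (Hold, beep)
try SIG_FAR: (Hold, SIG_FAR) → (Survey, close_gripper)
try SIG_FOUND: (Hold, SIG_FOUND) → (Standby, drive_stop)  ← matches
try SIG_LOST: (Hold, SIG_LOST) → (Standby, close_gripper)

SIG_FOUND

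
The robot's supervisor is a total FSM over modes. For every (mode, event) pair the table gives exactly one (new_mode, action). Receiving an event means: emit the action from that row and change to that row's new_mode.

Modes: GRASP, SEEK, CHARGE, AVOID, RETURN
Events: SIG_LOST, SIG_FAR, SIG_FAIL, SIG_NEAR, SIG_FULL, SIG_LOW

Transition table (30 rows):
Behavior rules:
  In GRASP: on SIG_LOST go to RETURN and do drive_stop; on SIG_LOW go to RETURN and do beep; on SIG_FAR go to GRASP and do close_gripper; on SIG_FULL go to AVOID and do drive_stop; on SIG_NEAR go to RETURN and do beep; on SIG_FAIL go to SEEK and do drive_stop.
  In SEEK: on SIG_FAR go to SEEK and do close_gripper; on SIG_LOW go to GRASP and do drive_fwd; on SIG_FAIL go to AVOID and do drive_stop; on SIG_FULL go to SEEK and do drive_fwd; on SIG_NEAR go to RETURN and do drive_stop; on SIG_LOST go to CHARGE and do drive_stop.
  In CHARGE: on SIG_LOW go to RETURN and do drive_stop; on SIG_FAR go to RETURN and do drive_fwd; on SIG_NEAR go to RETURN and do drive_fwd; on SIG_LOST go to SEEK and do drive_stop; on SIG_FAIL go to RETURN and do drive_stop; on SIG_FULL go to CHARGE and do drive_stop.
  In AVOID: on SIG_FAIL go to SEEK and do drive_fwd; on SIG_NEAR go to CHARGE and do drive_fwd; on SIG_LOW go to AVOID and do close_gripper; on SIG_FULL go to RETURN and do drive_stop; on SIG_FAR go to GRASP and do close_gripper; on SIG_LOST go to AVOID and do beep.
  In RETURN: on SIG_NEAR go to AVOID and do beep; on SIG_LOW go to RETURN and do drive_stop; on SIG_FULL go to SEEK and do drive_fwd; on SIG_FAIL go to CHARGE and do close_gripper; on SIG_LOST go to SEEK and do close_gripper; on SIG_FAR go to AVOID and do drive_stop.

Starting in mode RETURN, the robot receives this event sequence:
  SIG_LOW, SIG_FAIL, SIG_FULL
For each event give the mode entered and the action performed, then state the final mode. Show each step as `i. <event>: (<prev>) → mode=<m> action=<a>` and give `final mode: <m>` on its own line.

1. SIG_LOW: (RETURN) → mode=RETURN action=drive_stop
2. SIG_FAIL: (RETURN) → mode=CHARGE action=close_gripper
3. SIG_FULL: (CHARGE) → mode=CHARGE action=drive_stop

final mode: CHARGE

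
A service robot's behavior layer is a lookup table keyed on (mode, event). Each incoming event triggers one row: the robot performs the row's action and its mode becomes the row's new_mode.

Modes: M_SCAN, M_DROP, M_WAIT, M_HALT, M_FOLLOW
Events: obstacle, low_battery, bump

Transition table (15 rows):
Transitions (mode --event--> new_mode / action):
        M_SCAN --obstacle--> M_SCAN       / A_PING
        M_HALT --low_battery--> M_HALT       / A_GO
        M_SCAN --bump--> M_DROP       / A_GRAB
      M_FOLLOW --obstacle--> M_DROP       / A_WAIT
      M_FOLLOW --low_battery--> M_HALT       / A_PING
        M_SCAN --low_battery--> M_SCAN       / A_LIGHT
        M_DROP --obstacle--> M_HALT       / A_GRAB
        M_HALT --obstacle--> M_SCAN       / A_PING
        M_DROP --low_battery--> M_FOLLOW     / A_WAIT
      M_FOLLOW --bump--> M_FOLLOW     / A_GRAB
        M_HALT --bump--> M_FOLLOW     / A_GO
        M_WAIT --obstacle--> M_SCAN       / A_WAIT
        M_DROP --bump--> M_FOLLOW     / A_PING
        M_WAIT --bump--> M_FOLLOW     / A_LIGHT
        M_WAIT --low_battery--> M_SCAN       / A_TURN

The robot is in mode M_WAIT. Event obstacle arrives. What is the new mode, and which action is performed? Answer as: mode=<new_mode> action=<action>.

current mode = M_WAIT; filter table to that mode:
  (M_WAIT, obstacle) → (M_SCAN, A_WAIT)  ← event matches
  (M_WAIT, bump) → (M_FOLLOW, A_LIGHT)
  (M_WAIT, low_battery) → (M_SCAN, A_TURN)
event = obstacle selects (M_SCAN, A_WAIT)

mode=M_SCAN action=A_WAIT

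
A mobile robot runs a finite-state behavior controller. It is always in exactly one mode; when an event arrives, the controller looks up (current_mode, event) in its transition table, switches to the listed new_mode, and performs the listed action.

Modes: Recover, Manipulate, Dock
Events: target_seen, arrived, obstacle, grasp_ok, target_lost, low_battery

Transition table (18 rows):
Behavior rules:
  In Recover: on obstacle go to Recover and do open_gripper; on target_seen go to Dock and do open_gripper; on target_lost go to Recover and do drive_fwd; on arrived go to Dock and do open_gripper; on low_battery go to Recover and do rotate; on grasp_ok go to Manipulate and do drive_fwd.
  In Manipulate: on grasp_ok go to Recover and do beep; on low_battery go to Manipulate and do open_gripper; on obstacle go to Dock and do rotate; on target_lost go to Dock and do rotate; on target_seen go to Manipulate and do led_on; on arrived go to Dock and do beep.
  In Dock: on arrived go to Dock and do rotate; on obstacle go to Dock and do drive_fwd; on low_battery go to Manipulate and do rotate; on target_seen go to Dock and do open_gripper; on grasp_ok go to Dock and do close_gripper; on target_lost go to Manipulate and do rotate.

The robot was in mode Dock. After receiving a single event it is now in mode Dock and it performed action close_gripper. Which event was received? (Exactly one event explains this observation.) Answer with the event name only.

try target_seen: (Dock, target_seen) → (Dock, open_gripper)
try arrived: (Dock, arrived) → (Dock, rotate)
try obstacle: (Dock, obstacle) → (Dock, drive_fwd)
try grasp_ok: (Dock, grasp_ok) → (Dock, close_gripper)  ← matches
try target_lost: (Dock, target_lost) → (Manipulate, rotate)
try low_battery: (Dock, low_battery) → (Manipulate, rotate)

grasp_ok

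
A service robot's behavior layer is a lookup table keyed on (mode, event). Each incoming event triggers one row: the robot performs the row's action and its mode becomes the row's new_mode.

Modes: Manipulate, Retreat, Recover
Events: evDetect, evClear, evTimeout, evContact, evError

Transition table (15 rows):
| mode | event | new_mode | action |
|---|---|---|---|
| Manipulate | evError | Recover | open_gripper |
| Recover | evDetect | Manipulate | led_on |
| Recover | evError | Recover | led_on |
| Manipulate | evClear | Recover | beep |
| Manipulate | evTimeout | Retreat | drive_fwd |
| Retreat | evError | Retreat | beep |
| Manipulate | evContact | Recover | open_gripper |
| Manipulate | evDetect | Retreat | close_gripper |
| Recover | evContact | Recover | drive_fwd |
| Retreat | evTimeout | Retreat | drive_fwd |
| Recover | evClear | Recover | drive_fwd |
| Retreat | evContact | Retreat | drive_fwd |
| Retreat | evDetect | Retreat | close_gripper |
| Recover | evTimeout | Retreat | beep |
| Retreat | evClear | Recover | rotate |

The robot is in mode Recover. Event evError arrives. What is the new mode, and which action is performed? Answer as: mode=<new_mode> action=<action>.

mode=Recover action=led_on

current mode = Recover; filter table to that mode:
  (Recover, evDetect) → (Manipulate, led_on)
  (Recover, evError) → (Recover, led_on)  ← event matches
  (Recover, evContact) → (Recover, drive_fwd)
  (Recover, evClear) → (Recover, drive_fwd)
  (Recover, evTimeout) → (Retreat, beep)
event = evError selects (Recover, led_on)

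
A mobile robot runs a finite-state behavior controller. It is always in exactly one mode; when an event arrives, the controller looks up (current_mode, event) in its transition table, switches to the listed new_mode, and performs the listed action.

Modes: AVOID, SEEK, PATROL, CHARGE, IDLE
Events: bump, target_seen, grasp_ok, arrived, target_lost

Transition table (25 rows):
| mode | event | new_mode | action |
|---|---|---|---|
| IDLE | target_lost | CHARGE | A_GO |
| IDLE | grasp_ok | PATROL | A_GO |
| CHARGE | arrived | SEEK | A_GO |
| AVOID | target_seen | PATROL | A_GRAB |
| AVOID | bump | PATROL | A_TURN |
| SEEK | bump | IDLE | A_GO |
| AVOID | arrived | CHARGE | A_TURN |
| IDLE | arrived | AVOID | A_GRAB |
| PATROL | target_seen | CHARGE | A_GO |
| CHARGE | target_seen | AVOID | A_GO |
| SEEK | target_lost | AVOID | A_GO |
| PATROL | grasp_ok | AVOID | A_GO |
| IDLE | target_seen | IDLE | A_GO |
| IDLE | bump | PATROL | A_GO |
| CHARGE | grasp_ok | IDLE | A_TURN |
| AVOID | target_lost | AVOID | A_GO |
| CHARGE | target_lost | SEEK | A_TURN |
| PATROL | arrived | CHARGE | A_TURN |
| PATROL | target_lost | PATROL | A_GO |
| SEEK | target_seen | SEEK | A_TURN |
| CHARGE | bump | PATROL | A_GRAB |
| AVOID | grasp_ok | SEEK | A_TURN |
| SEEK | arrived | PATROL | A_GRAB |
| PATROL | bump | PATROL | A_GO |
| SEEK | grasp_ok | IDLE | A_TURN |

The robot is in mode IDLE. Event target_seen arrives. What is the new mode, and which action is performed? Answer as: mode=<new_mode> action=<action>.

mode=IDLE action=A_GO

current mode = IDLE; filter table to that mode:
  (IDLE, target_lost) → (CHARGE, A_GO)
  (IDLE, grasp_ok) → (PATROL, A_GO)
  (IDLE, arrived) → (AVOID, A_GRAB)
  (IDLE, target_seen) → (IDLE, A_GO)  ← event matches
  (IDLE, bump) → (PATROL, A_GO)
event = target_seen selects (IDLE, A_GO)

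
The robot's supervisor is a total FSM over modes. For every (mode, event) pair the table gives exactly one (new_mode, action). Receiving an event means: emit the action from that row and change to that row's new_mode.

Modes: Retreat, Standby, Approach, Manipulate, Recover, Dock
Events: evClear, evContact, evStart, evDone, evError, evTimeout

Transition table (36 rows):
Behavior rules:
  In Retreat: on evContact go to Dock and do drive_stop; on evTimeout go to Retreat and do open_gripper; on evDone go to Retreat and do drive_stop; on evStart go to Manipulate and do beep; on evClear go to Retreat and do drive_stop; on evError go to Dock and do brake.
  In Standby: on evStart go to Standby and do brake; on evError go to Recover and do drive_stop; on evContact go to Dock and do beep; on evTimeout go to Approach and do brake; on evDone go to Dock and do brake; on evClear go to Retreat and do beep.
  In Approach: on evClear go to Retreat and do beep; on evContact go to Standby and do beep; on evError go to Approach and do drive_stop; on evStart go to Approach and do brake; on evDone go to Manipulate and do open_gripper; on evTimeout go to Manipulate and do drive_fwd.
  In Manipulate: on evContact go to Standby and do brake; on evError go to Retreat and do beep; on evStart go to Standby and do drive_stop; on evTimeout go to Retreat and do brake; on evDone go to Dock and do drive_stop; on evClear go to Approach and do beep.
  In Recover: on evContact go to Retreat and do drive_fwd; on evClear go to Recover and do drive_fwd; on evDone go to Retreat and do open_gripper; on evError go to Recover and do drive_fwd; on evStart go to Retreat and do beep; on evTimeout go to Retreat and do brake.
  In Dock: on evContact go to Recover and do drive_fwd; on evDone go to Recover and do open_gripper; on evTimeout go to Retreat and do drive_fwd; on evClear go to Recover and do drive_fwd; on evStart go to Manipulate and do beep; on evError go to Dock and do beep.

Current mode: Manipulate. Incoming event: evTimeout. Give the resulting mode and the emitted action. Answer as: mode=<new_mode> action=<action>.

mode=Retreat action=brake

current mode = Manipulate; filter table to that mode:
  (Manipulate, evContact) → (Standby, brake)
  (Manipulate, evError) → (Retreat, beep)
  (Manipulate, evStart) → (Standby, drive_stop)
  (Manipulate, evTimeout) → (Retreat, brake)  ← event matches
  (Manipulate, evDone) → (Dock, drive_stop)
  (Manipulate, evClear) → (Approach, beep)
event = evTimeout selects (Retreat, brake)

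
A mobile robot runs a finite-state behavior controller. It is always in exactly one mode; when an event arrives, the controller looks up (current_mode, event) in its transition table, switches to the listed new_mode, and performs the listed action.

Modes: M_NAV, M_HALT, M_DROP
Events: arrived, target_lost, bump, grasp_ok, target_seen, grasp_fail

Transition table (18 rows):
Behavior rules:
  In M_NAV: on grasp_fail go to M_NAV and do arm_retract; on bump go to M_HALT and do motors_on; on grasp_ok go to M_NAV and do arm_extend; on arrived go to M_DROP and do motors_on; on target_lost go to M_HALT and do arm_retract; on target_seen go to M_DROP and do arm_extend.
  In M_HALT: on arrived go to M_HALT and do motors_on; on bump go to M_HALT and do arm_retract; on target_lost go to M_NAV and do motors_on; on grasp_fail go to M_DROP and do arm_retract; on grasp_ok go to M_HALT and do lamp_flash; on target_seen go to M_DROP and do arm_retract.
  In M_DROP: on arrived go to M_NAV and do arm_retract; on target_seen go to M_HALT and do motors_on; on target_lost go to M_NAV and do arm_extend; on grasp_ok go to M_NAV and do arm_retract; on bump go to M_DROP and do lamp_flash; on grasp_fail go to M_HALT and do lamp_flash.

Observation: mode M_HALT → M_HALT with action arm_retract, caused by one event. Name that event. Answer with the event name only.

bump

try arrived: (M_HALT, arrived) → (M_HALT, motors_on)
try target_lost: (M_HALT, target_lost) → (M_NAV, motors_on)
try bump: (M_HALT, bump) → (M_HALT, arm_retract)  ← matches
try grasp_ok: (M_HALT, grasp_ok) → (M_HALT, lamp_flash)
try target_seen: (M_HALT, target_seen) → (M_DROP, arm_retract)
try grasp_fail: (M_HALT, grasp_fail) → (M_DROP, arm_retract)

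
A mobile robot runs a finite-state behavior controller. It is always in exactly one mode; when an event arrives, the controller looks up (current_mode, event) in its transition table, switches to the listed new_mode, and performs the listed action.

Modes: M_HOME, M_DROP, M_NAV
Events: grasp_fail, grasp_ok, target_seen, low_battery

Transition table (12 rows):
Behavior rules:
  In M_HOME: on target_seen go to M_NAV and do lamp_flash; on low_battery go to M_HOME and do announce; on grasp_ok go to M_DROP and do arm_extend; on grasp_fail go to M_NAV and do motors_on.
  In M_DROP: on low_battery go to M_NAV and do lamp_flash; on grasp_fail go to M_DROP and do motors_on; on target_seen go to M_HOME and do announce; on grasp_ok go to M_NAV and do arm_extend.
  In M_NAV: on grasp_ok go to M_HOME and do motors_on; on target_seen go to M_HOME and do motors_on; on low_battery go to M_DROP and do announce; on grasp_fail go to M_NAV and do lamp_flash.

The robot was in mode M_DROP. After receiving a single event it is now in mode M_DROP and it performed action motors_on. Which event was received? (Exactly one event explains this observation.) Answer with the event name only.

try grasp_fail: (M_DROP, grasp_fail) → (M_DROP, motors_on)  ← matches
try grasp_ok: (M_DROP, grasp_ok) → (M_NAV, arm_extend)
try target_seen: (M_DROP, target_seen) → (M_HOME, announce)
try low_battery: (M_DROP, low_battery) → (M_NAV, lamp_flash)

grasp_fail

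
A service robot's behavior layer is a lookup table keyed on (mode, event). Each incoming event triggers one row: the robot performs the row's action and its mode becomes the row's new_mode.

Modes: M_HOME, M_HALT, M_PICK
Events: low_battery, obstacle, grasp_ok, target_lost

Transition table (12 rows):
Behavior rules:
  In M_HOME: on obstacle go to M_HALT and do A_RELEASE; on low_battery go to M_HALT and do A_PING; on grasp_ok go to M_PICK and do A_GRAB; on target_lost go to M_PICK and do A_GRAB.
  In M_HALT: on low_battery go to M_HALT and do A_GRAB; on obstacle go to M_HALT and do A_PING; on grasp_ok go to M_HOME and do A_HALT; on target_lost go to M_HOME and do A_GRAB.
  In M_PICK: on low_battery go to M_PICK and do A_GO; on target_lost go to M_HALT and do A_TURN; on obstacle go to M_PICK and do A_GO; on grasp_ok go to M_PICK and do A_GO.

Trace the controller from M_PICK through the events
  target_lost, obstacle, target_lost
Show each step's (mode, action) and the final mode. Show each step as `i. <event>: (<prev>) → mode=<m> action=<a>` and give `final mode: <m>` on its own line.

final mode: M_HOME

1. target_lost: (M_PICK) → mode=M_HALT action=A_TURN
2. obstacle: (M_HALT) → mode=M_HALT action=A_PING
3. target_lost: (M_HALT) → mode=M_HOME action=A_GRAB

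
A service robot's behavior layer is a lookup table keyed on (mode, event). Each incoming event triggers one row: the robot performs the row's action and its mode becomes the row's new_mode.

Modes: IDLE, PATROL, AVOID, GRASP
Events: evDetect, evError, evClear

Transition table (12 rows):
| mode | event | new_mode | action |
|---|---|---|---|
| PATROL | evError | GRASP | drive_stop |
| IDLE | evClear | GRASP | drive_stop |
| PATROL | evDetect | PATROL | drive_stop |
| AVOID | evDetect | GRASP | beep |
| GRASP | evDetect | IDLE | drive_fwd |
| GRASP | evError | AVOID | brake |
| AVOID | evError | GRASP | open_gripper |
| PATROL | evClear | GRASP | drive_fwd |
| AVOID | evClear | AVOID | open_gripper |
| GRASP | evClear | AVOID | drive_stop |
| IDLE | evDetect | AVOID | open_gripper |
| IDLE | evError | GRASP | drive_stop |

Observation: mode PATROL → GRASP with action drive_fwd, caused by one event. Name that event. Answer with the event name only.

evClear

try evDetect: (PATROL, evDetect) → (PATROL, drive_stop)
try evError: (PATROL, evError) → (GRASP, drive_stop)
try evClear: (PATROL, evClear) → (GRASP, drive_fwd)  ← matches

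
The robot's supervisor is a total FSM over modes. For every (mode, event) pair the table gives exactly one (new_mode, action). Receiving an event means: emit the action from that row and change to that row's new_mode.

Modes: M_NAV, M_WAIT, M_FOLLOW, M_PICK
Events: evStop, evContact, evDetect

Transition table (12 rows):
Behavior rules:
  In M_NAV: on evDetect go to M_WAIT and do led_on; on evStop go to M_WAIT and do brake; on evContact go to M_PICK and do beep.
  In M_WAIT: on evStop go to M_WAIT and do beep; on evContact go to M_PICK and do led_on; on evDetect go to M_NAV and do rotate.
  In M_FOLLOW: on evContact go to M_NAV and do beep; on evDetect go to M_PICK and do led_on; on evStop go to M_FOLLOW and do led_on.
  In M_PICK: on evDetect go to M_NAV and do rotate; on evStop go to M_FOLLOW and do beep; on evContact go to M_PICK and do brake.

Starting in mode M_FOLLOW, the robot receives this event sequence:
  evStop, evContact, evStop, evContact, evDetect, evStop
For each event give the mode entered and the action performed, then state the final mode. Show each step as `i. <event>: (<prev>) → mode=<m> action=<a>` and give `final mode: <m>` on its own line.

final mode: M_WAIT

1. evStop: (M_FOLLOW) → mode=M_FOLLOW action=led_on
2. evContact: (M_FOLLOW) → mode=M_NAV action=beep
3. evStop: (M_NAV) → mode=M_WAIT action=brake
4. evContact: (M_WAIT) → mode=M_PICK action=led_on
5. evDetect: (M_PICK) → mode=M_NAV action=rotate
6. evStop: (M_NAV) → mode=M_WAIT action=brake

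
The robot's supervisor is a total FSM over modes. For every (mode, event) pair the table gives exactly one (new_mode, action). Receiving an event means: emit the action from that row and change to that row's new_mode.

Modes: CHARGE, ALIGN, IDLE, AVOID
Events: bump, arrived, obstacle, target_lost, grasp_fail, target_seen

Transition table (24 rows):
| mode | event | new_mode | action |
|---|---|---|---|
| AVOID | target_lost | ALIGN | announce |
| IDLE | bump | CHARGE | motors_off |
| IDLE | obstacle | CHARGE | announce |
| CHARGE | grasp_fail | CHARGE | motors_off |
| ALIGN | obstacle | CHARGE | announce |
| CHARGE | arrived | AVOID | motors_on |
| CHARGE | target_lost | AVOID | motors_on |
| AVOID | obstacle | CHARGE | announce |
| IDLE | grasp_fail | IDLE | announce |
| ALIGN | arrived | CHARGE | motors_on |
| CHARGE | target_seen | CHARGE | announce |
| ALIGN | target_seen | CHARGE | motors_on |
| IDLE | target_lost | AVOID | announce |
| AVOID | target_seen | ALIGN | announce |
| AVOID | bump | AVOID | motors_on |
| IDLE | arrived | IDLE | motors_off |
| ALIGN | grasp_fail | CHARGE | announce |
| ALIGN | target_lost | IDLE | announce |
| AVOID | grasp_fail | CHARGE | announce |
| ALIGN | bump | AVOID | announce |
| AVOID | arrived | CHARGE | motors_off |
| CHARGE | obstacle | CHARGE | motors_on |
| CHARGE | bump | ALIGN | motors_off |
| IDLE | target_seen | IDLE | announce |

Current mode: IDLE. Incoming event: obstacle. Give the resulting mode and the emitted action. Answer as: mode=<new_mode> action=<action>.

mode=CHARGE action=announce

current mode = IDLE; filter table to that mode:
  (IDLE, bump) → (CHARGE, motors_off)
  (IDLE, obstacle) → (CHARGE, announce)  ← event matches
  (IDLE, grasp_fail) → (IDLE, announce)
  (IDLE, target_lost) → (AVOID, announce)
  (IDLE, arrived) → (IDLE, motors_off)
  (IDLE, target_seen) → (IDLE, announce)
event = obstacle selects (CHARGE, announce)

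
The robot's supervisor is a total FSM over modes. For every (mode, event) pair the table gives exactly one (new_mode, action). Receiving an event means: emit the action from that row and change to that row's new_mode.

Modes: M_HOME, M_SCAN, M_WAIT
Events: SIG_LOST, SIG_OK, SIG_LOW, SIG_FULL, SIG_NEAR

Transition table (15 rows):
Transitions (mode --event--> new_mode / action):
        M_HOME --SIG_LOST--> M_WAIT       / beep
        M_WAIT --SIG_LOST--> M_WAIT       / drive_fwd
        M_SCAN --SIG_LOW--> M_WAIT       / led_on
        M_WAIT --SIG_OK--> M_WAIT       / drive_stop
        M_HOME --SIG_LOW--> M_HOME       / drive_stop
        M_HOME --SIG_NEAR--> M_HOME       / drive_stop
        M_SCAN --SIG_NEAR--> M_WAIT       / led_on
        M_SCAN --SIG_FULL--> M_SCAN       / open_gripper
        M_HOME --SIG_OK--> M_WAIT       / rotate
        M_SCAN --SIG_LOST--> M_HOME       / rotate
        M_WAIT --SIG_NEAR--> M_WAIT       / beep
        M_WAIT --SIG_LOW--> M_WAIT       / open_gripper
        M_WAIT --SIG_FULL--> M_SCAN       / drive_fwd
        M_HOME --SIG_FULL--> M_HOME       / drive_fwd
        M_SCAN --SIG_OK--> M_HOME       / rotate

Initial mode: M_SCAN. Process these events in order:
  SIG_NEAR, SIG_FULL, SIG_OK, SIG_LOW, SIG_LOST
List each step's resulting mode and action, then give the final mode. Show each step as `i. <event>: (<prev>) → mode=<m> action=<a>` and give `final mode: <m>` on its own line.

1. SIG_NEAR: (M_SCAN) → mode=M_WAIT action=led_on
2. SIG_FULL: (M_WAIT) → mode=M_SCAN action=drive_fwd
3. SIG_OK: (M_SCAN) → mode=M_HOME action=rotate
4. SIG_LOW: (M_HOME) → mode=M_HOME action=drive_stop
5. SIG_LOST: (M_HOME) → mode=M_WAIT action=beep

final mode: M_WAIT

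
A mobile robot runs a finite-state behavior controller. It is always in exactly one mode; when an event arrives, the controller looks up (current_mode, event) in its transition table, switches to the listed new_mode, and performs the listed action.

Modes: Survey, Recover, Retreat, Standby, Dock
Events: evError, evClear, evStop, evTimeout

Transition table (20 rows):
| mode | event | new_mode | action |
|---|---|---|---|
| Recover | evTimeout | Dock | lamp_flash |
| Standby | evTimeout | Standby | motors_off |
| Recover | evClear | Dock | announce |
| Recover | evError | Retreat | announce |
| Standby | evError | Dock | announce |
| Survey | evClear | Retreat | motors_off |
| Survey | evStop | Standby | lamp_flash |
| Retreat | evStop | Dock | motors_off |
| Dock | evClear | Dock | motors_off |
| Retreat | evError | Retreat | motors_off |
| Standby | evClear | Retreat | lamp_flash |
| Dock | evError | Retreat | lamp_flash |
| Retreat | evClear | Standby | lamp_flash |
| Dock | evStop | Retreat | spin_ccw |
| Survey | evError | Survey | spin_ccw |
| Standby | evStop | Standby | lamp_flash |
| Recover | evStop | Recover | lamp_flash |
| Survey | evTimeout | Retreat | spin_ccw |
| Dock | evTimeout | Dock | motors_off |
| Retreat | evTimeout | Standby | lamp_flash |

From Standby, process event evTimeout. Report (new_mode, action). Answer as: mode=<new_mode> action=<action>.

mode=Standby action=motors_off

current mode = Standby; filter table to that mode:
  (Standby, evTimeout) → (Standby, motors_off)  ← event matches
  (Standby, evError) → (Dock, announce)
  (Standby, evClear) → (Retreat, lamp_flash)
  (Standby, evStop) → (Standby, lamp_flash)
event = evTimeout selects (Standby, motors_off)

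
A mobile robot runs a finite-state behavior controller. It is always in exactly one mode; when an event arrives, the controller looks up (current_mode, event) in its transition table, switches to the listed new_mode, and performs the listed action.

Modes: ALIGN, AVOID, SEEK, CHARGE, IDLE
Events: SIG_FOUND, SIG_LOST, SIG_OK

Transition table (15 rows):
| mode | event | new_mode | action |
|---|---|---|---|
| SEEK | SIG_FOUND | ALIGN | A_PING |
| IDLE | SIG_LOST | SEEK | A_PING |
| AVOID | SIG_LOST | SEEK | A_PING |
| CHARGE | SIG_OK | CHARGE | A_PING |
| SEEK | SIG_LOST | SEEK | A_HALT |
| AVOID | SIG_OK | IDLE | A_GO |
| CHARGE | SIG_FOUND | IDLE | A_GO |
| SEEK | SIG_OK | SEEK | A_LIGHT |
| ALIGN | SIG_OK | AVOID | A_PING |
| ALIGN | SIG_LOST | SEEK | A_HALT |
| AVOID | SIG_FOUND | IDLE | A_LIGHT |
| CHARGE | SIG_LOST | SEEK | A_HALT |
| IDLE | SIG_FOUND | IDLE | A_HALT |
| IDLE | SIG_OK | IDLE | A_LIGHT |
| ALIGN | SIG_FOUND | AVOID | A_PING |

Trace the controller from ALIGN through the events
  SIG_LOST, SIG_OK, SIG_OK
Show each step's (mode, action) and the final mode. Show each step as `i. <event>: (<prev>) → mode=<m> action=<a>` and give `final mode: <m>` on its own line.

1. SIG_LOST: (ALIGN) → mode=SEEK action=A_HALT
2. SIG_OK: (SEEK) → mode=SEEK action=A_LIGHT
3. SIG_OK: (SEEK) → mode=SEEK action=A_LIGHT

final mode: SEEK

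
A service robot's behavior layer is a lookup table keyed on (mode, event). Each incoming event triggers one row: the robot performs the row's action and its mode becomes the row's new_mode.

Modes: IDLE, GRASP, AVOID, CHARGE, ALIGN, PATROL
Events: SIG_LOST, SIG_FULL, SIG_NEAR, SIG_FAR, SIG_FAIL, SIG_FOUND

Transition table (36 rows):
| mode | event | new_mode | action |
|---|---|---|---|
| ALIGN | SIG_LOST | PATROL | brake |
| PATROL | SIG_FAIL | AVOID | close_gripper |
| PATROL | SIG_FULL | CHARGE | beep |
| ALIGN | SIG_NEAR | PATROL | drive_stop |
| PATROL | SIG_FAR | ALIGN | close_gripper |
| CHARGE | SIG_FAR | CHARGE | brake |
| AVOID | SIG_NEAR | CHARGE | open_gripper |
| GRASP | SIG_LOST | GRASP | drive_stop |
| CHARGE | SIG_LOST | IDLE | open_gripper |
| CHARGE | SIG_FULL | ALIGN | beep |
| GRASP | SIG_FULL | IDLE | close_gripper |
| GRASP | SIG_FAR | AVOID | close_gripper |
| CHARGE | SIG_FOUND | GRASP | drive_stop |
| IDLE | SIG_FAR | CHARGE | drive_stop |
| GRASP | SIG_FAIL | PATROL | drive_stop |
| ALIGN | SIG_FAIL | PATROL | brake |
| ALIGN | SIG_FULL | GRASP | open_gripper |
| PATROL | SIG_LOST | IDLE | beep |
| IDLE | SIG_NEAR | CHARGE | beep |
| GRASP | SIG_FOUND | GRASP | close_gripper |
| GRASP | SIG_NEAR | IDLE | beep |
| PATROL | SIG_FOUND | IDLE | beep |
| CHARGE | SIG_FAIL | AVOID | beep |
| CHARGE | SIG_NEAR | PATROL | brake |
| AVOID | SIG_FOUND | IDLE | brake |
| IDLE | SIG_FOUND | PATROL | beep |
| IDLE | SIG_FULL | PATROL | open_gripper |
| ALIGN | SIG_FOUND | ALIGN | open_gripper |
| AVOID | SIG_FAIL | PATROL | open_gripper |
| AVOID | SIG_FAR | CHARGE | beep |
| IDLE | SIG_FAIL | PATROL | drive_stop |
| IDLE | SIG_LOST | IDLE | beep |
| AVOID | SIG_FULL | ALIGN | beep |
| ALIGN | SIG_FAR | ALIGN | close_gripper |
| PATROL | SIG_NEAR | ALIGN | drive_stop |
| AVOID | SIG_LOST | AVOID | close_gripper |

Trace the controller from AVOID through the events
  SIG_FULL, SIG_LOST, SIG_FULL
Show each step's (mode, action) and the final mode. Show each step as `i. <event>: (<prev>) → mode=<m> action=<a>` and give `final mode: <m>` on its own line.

1. SIG_FULL: (AVOID) → mode=ALIGN action=beep
2. SIG_LOST: (ALIGN) → mode=PATROL action=brake
3. SIG_FULL: (PATROL) → mode=CHARGE action=beep

final mode: CHARGE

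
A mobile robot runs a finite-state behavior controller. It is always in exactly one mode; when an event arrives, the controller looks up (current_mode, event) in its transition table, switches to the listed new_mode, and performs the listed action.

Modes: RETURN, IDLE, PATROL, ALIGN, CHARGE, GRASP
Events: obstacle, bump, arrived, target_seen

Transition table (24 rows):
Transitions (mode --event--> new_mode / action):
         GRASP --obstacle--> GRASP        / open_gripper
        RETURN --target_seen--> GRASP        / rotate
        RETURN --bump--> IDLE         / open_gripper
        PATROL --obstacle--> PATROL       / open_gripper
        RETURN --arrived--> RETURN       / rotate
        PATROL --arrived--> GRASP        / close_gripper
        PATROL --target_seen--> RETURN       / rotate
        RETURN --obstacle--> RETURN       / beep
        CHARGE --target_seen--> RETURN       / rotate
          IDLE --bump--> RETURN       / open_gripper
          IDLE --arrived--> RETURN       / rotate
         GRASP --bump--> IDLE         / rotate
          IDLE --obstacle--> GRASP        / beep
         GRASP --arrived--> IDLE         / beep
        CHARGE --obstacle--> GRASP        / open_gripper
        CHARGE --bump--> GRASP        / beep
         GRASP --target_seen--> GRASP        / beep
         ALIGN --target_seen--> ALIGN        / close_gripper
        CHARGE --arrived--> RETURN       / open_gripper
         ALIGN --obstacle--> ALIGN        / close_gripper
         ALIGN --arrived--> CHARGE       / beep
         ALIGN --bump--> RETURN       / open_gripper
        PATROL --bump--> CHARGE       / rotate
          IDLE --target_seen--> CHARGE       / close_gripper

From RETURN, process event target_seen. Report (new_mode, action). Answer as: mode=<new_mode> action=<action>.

current mode = RETURN; filter table to that mode:
  (RETURN, target_seen) → (GRASP, rotate)  ← event matches
  (RETURN, bump) → (IDLE, open_gripper)
  (RETURN, arrived) → (RETURN, rotate)
  (RETURN, obstacle) → (RETURN, beep)
event = target_seen selects (GRASP, rotate)

mode=GRASP action=rotate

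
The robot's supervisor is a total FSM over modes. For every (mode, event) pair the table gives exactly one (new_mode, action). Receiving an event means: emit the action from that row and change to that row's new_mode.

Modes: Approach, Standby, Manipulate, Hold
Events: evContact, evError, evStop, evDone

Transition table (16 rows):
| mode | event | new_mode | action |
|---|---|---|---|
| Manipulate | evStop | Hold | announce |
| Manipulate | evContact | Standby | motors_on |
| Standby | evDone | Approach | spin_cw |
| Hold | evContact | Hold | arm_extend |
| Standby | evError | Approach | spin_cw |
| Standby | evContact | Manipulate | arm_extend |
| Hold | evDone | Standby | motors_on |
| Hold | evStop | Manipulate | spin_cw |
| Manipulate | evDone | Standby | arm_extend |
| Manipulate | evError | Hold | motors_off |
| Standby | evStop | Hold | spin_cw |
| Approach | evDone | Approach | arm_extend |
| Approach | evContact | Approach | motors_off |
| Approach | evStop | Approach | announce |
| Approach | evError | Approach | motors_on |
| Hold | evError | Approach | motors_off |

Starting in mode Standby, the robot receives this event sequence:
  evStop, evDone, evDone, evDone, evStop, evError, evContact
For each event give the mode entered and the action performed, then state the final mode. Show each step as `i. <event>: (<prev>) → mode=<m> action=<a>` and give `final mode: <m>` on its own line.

1. evStop: (Standby) → mode=Hold action=spin_cw
2. evDone: (Hold) → mode=Standby action=motors_on
3. evDone: (Standby) → mode=Approach action=spin_cw
4. evDone: (Approach) → mode=Approach action=arm_extend
5. evStop: (Approach) → mode=Approach action=announce
6. evError: (Approach) → mode=Approach action=motors_on
7. evContact: (Approach) → mode=Approach action=motors_off

final mode: Approach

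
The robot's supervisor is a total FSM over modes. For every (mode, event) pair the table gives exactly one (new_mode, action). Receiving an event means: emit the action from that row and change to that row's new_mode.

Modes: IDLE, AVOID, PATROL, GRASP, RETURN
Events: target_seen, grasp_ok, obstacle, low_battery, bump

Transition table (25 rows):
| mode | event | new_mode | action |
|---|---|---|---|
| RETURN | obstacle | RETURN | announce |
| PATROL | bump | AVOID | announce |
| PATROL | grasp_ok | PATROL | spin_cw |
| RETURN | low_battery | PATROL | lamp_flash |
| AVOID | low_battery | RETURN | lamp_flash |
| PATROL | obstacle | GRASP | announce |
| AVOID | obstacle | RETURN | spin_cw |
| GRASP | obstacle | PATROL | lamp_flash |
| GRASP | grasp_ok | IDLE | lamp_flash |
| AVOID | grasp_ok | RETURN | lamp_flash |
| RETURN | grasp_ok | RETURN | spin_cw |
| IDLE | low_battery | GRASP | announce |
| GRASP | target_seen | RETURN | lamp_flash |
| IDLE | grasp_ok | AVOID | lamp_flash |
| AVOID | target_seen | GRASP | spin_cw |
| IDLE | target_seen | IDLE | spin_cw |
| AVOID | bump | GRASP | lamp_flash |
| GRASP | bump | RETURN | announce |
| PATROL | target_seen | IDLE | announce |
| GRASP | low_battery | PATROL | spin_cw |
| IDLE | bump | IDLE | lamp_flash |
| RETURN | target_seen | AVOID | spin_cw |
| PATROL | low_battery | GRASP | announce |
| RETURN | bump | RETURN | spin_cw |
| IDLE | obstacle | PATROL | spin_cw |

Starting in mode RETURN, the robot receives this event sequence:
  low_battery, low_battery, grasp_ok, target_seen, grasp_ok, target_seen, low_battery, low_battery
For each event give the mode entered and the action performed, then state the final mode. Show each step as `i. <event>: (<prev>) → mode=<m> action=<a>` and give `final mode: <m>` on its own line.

final mode: GRASP

1. low_battery: (RETURN) → mode=PATROL action=lamp_flash
2. low_battery: (PATROL) → mode=GRASP action=announce
3. grasp_ok: (GRASP) → mode=IDLE action=lamp_flash
4. target_seen: (IDLE) → mode=IDLE action=spin_cw
5. grasp_ok: (IDLE) → mode=AVOID action=lamp_flash
6. target_seen: (AVOID) → mode=GRASP action=spin_cw
7. low_battery: (GRASP) → mode=PATROL action=spin_cw
8. low_battery: (PATROL) → mode=GRASP action=announce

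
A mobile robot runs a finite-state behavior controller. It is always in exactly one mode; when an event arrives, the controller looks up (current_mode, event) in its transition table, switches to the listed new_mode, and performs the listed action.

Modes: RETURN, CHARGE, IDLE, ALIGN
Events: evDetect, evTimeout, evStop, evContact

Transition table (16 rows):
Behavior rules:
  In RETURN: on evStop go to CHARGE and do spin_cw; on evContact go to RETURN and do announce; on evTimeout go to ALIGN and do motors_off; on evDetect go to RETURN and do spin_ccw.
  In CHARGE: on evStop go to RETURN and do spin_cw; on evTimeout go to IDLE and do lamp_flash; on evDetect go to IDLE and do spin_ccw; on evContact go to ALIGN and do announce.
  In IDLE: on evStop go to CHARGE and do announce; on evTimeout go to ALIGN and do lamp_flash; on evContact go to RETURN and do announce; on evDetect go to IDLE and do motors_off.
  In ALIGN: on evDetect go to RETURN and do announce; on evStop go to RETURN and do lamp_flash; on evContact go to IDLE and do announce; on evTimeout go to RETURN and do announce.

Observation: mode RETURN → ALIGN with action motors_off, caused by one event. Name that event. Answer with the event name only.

try evDetect: (RETURN, evDetect) → (RETURN, spin_ccw)
try evTimeout: (RETURN, evTimeout) → (ALIGN, motors_off)  ← matches
try evStop: (RETURN, evStop) → (CHARGE, spin_cw)
try evContact: (RETURN, evContact) → (RETURN, announce)

evTimeout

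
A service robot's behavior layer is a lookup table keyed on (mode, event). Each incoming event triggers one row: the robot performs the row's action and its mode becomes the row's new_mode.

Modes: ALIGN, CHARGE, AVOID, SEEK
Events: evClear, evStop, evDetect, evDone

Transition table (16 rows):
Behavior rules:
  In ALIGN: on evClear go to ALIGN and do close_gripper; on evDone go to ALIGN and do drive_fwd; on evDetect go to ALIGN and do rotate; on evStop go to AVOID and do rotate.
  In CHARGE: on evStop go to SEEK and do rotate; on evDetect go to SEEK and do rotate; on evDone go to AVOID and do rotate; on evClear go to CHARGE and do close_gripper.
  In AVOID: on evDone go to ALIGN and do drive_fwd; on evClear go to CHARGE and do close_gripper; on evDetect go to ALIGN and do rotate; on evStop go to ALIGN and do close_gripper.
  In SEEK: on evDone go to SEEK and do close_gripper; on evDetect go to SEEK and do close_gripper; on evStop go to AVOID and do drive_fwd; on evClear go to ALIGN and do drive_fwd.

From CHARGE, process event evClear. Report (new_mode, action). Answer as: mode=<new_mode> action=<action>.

current mode = CHARGE; filter table to that mode:
  (CHARGE, evStop) → (SEEK, rotate)
  (CHARGE, evDetect) → (SEEK, rotate)
  (CHARGE, evDone) → (AVOID, rotate)
  (CHARGE, evClear) → (CHARGE, close_gripper)  ← event matches
event = evClear selects (CHARGE, close_gripper)

mode=CHARGE action=close_gripper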